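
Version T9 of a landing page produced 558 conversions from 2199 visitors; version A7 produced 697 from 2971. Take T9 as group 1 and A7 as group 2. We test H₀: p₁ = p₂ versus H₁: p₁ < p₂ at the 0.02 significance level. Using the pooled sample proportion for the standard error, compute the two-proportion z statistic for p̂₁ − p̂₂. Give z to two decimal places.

p̂₁ = 558/2199 = 0.2538, p̂₂ = 697/2971 = 0.2346.
Pooled p̂ = (558+697)/(2199+2971) = 1255/5170 = 0.2427.
SE = √(p̂(1−p̂)(1/n₁+1/n₂)) = √(0.2427·0.7573·0.000791339) = √(0.000145465) = 0.0121.
z = (0.2538 − 0.2346)/0.0121 = 0.0192/0.0121 = 1.59.
p-value = P(Z < 1.588) ≈ 0.9438, so at α = 0.02 we fail to reject H₀.

z = 1.59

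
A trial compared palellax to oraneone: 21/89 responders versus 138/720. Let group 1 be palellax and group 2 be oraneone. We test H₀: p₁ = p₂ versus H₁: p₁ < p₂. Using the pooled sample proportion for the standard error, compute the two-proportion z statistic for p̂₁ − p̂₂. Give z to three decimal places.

z = 0.992

p̂₁ = 21/89 ≈ 0.23596, p̂₂ = 138/720 ≈ 0.19167.
Pooled p̂ = (21+138)/(89+720) = 159/809 = 0.19654.
SE = √(0.157911 × 0.0126248) = 0.04465.
z = (0.23596 − 0.19167)/0.04465 = 0.04429/0.04465 = 0.992.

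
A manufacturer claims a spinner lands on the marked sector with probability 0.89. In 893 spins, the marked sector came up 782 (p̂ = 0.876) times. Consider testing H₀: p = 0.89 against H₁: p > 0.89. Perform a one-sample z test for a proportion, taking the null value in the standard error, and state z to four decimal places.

p̂ = 782/893 ≈ 0.875700.
SE = √(p₀(1−p₀)/n) = √(0.0979/893) = 0.010470.
z = (0.875700 − 0.89)/0.010470 = -0.014300/0.010470 = -1.3658.

z = -1.3658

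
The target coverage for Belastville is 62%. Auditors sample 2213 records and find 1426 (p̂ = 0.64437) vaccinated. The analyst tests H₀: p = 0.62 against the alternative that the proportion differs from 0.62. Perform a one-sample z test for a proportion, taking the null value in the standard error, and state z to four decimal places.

p̂ = 1426/2213 = 0.644374.
SE = √(p₀(1−p₀)/n) = √(0.2356/2213) = 0.010318.
z = (0.644374 − 0.62)/0.010318 = 0.024374/0.010318 = 2.3623.
Two-sided p-value ≈ 2·Φ(−2.362) = 0.0182.

z = 2.3623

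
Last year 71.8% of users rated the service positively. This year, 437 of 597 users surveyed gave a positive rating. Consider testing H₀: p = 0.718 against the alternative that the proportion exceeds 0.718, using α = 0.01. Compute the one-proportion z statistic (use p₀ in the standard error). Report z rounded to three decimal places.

z = 0.760

p̂ = 437/597 ≈ 0.73199.
SE = √(p₀(1−p₀)/n) = √(0.20248/597) = 0.01842.
z = (0.73199 − 0.718)/0.01842 = 0.01399/0.01842 = 0.760.
p-value = P(Z > 0.760) ≈ 0.2237. With α = 0.01, fail to reject H₀.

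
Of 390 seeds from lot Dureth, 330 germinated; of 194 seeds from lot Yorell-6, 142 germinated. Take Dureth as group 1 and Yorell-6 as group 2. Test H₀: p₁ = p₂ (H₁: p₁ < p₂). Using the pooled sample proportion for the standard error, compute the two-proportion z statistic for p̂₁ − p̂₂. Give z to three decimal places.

z = 3.301

p̂₁ = 330/390 = 0.84615, p̂₂ = 142/194 = 0.73196.
Pooled p̂ = (330+142)/(390+194) = 472/584 = 0.80822.
SE = √(p̂(1−p̂)(1/n₁+1/n₂)) = √(0.80822·0.19178·0.00771874) = √(0.00119641) = 0.03459.
z = (0.84615 − 0.73196)/0.03459 = 0.11419/0.03459 = 3.301.
p-value = P(Z < 3.301) ≈ 0.9995.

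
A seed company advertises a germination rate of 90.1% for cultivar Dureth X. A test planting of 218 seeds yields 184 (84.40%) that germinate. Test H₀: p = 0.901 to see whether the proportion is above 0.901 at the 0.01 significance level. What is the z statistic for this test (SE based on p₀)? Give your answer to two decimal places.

z = -2.82

p̂ = 184/218 ≈ 0.8440.
Under H₀, SE = √(0.901·0.099/218) = √(0.00040917) = 0.0202.
z = (0.8440 − 0.901)/0.0202 = -0.0570/0.0202 = -2.82.
p-value = P(Z > -2.816) ≈ 0.9976. With α = 0.01, fail to reject H₀.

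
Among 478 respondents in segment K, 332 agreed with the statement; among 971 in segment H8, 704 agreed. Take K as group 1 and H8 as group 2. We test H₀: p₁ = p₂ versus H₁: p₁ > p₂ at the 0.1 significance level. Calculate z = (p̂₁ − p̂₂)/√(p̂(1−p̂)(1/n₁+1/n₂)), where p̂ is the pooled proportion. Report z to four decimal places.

p̂₁ = 332/478 = 0.694561, p̂₂ = 704/971 = 0.725026.
Pooled p̂ = (332+704)/(478+971) = 1036/1449 = 0.714976.
SE = √(p̂(1−p̂)(1/n₁+1/n₂)) = √(0.714976·0.285024·0.00312192) = √(0.000636201) = 0.025223.
z = (0.694561 − 0.725026)/0.025223 = -0.030465/0.025223 = -1.2078.
p-value = P(Z > -1.208) ≈ 0.8864; since p > α = 0.1, fail to reject H₀.

z = -1.2078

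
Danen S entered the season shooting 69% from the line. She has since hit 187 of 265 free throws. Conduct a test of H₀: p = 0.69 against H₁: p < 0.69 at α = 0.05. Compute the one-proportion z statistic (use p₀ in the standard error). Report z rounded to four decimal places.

z = 0.5512

p̂ = 187/265 = 0.705660.
Under H₀, SE = √(0.69·0.31/265) = √(0.00080717) = 0.028411.
z = (0.705660 − 0.69)/0.028411 = 0.015660/0.028411 = 0.5512.
p-value = P(Z < 0.551) ≈ 0.7093, so at α = 0.05 we fail to reject H₀.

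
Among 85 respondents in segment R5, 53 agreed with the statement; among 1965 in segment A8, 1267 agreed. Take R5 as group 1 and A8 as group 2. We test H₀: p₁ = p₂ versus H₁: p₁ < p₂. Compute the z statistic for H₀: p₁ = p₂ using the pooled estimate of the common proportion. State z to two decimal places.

p̂₁ = 53/85 ≈ 0.6235, p̂₂ = 1267/1965 ≈ 0.6448.
Pooled p̂ = (53+1267)/(85+1965) = 1320/2050 = 0.6439.
SE = √(p̂(1−p̂)(1/n₁+1/n₂)) = √(0.6439·0.3561·0.0122736) = √(0.00281424) = 0.0530.
z = (0.6235 − 0.6448)/0.0530 = -0.0213/0.0530 = -0.40.

z = -0.40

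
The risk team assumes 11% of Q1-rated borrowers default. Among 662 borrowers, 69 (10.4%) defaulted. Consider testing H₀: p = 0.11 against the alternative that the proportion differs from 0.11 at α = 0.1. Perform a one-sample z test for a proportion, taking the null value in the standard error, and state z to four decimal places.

p̂ = 69/662 ≈ 0.104230.
SE = √(p₀(1−p₀)/n) = √(0.0979/662) = 0.012161.
z = (0.104230 − 0.11)/0.012161 = -0.005770/0.012161 = -0.4745.
Two-sided p-value ≈ 2·Φ(−0.475) = 0.6351; since p > α = 0.1, fail to reject H₀.

z = -0.4745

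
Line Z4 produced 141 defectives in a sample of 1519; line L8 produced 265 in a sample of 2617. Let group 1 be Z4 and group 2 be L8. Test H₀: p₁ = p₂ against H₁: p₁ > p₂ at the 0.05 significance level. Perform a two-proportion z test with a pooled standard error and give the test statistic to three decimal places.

z = -0.879

p̂₁ = 141/1519 ≈ 0.09282, p̂₂ = 265/2617 ≈ 0.10126.
Pooled p̂ = (141+265)/(1519+2617) = 406/4136 = 0.09816.
SE = √(p̂(1−p̂)(1/n₁+1/n₂)) = √(0.09816·0.90184·0.00104044) = √(9.2107e-05) = 0.00960.
z = (0.09282 − 0.10126)/0.00960 = -0.00844/0.00960 = -0.879.
p-value = P(Z > -0.879) ≈ 0.8103, so at α = 0.05 we fail to reject H₀.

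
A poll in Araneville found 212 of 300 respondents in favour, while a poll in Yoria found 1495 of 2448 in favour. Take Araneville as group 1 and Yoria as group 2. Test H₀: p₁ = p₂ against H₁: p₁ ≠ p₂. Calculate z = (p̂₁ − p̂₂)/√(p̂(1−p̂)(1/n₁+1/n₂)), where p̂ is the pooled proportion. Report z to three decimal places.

z = 3.234

p̂₁ = 212/300 = 0.706667, p̂₂ = 1495/2448 = 0.610703.
Pooled p̂ = (212+1495)/(300+2448) = 1707/2748 = 0.621179.
SE = √(p̂(1−p̂)(1/n₁+1/n₂)) = √(0.621179·0.378821·0.00374183) = √(0.000880511) = 0.029673.
z = (0.706667 − 0.610703)/0.029673 = 0.095964/0.029673 = 3.234.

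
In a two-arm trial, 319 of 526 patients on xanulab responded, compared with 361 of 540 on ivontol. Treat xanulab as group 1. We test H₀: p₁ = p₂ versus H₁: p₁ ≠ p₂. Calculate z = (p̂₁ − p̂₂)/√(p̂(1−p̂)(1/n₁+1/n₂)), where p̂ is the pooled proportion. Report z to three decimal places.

z = -2.108

p̂₁ = 319/526 ≈ 0.60646, p̂₂ = 361/540 ≈ 0.66852.
Pooled p̂ = (319+361)/(526+540) = 680/1066 = 0.63790.
SE = √(p̂(1−p̂)(1/n₁+1/n₂)) = √(0.63790·0.36210·0.00375299) = √(0.000866881) = 0.02944.
z = (0.60646 − 0.66852)/0.02944 = -0.06206/0.02944 = -2.108.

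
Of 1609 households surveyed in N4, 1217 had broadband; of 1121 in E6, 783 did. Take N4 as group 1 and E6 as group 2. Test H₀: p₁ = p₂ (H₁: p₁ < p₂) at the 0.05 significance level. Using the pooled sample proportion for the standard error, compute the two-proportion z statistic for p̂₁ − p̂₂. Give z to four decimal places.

z = 3.3618

p̂₁ = 1217/1609 = 0.756370, p̂₂ = 783/1121 = 0.698483.
Pooled p̂ = (1217+783)/(1609+1121) = 2000/2730 = 0.732601.
SE = √(p̂(1−p̂)(1/n₁+1/n₂)) = √(0.732601·0.267399·0.00151356) = √(0.000296503) = 0.017219.
z = (0.756370 − 0.698483)/0.017219 = 0.057887/0.017219 = 3.3618.
p-value = P(Z < 3.362) ≈ 0.9996, so at α = 0.05 we fail to reject H₀.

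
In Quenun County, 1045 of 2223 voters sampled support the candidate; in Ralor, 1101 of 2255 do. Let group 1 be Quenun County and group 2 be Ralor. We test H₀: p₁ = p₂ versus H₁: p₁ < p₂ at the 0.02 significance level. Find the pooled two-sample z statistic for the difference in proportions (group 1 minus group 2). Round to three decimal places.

z = -1.216

p̂₁ = 1045/2223 ≈ 0.47009, p̂₂ = 1101/2255 ≈ 0.48825.
Pooled p̂ = (1045+1101)/(2223+2255) = 2146/4478 = 0.47923.
SE = √(0.249569 × 0.000893302) = 0.01493.
z = (0.47009 − 0.48825)/0.01493 = -0.01816/0.01493 = -1.216.
p-value = P(Z < -1.216) ≈ 0.1119, so at α = 0.02 we fail to reject H₀.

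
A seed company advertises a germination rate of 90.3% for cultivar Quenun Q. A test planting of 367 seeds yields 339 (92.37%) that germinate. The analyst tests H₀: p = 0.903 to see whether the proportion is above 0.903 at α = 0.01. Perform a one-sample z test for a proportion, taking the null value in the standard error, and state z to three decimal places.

z = 1.340

p̂ = 339/367 = 0.92371.
SE = √(p₀(1−p₀)/n) = √(0.087591/367) = 0.01545.
z = (0.92371 − 0.903)/0.01545 = 0.02071/0.01545 = 1.340.
p-value = P(Z > 1.340) ≈ 0.0901. With α = 0.01, fail to reject H₀.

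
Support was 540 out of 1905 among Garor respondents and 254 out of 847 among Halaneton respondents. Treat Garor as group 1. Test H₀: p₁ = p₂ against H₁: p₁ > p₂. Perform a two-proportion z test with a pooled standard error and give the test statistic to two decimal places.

p̂₁ = 540/1905 ≈ 0.2835, p̂₂ = 254/847 ≈ 0.2999.
Pooled p̂ = (540+254)/(1905+847) = 794/2752 = 0.2885.
SE = √(0.205275 × 0.00170557) = 0.0187.
z = (0.2835 − 0.2999)/0.0187 = -0.0164/0.0187 = -0.88.

z = -0.88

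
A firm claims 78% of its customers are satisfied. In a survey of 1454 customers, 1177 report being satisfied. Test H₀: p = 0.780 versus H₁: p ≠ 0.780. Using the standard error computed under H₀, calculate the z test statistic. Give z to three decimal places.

p̂ = 1177/1454 = 0.80949.
SE = √(p₀(1−p₀)/n) = √(0.1716/1454) = 0.01086.
z = (0.80949 − 0.78)/0.01086 = 0.02949/0.01086 = 2.715.
Two-sided p-value ≈ 2·Φ(−2.715) = 0.0066.

z = 2.715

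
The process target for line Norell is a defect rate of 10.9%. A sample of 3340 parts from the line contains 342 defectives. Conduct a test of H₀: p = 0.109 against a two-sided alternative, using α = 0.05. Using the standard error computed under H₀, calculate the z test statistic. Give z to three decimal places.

z = -1.225

p̂ = 342/3340 ≈ 0.102395.
Standard error under H₀: √(0.109×0.891/3340) = 0.005392.
z = (0.102395 − 0.109)/0.005392 = -0.006605/0.005392 = -1.225.
p-value = 2·P(Z > 1.225) ≈ 0.2206; since p > α = 0.05, fail to reject H₀.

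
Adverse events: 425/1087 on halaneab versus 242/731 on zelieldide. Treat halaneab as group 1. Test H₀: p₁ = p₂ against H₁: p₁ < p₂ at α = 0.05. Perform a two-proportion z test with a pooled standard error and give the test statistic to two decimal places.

z = 2.60

p̂₁ = 425/1087 = 0.39098, p̂₂ = 242/731 = 0.33105.
Pooled p̂ = (425+242)/(1087+731) = 667/1818 = 0.36689.
SE = √(0.232281 × 0.00228795) = 0.02305.
z = (0.39098 − 0.33105)/0.02305 = 0.05993/0.02305 = 2.60.
p-value = P(Z < 2.600) ≈ 0.9953. With α = 0.05, fail to reject H₀.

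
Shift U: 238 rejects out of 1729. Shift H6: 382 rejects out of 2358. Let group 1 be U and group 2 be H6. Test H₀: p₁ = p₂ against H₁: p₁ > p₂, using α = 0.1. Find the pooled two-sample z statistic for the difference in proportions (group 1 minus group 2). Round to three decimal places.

p̂₁ = 238/1729 = 0.137652, p̂₂ = 382/2358 = 0.162002.
Pooled p̂ = (238+382)/(1729+2358) = 620/4087 = 0.151701.
SE = √(p̂(1−p̂)(1/n₁+1/n₂)) = √(0.151701·0.848299·0.00100246) = √(0.000129004) = 0.011358.
z = (0.137652 − 0.162002)/0.011358 = -0.024350/0.011358 = -2.144.
p-value = P(Z > -2.144) ≈ 0.9840; since p > α = 0.1, fail to reject H₀.

z = -2.144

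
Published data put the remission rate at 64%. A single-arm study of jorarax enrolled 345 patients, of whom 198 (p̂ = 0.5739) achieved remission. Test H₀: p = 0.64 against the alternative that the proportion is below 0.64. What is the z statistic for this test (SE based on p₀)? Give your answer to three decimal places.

z = -2.557

p̂ = 198/345 = 0.573913.
SE = √(p₀(1−p₀)/n) = √(0.2304/345) = 0.025842.
z = (0.573913 − 0.64)/0.025842 = -0.066087/0.025842 = -2.557.
p-value = P(Z < -2.557) ≈ 0.0053.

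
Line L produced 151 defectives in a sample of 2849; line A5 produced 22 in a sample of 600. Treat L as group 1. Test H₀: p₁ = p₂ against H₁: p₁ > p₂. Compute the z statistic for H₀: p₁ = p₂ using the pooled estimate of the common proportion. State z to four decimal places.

z = 1.6660

p̂₁ = 151/2849 = 0.0530011, p̂₂ = 22/600 = 0.0366667.
Pooled p̂ = (151+22)/(2849+600) = 173/3449 = 0.0501595.
SE = √(0.0476435 × 0.00201767) = 0.0098045.
z = (0.0530011 − 0.0366667)/0.0098045 = 0.0163344/0.0098045 = 1.6660.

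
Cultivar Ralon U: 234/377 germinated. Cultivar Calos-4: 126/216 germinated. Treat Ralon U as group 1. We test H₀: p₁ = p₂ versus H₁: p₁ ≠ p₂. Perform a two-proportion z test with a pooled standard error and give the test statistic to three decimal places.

z = 0.896

p̂₁ = 234/377 ≈ 0.62069, p̂₂ = 126/216 ≈ 0.58333.
Pooled p̂ = (234+126)/(377+216) = 360/593 = 0.60708.
SE = √(0.238533 × 0.00728215) = 0.04168.
z = (0.62069 − 0.58333)/0.04168 = 0.03736/0.04168 = 0.896.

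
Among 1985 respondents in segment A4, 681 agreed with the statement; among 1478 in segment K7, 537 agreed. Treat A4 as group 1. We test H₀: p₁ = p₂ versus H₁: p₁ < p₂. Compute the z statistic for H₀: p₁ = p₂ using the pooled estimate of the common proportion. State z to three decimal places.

z = -1.235

p̂₁ = 681/1985 ≈ 0.34307, p̂₂ = 537/1478 ≈ 0.36333.
Pooled p̂ = (681+537)/(1985+1478) = 1218/3463 = 0.35172.
SE = √(0.228012 × 0.00118037) = 0.01641.
z = (0.34307 − 0.36333)/0.01641 = -0.02026/0.01641 = -1.235.
p-value = P(Z < -1.235) ≈ 0.1085.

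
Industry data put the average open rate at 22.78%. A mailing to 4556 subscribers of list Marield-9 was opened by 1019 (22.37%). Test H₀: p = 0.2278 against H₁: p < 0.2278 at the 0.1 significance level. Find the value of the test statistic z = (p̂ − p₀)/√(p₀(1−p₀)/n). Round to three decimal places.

p̂ = 1019/4556 = 0.223661.
Standard error under H₀: √(0.2278×0.7722/4556) = 0.006214.
z = (0.223661 − 0.2278)/0.006214 = -0.004139/0.006214 = -0.666.
p-value = P(Z < -0.666) ≈ 0.2527, so at α = 0.1 we fail to reject H₀.

z = -0.666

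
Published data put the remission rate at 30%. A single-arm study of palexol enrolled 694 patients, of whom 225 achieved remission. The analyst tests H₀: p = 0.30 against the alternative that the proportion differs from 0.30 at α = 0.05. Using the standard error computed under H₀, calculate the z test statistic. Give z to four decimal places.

p̂ = 225/694 ≈ 0.324207.
Under H₀, SE = √(0.3·0.7/694) = √(0.000302594) = 0.017395.
z = (0.324207 − 0.3)/0.017395 = 0.024207/0.017395 = 1.3916.
p-value = 2·P(Z > 1.392) ≈ 0.1640. With α = 0.05, fail to reject H₀.

z = 1.3916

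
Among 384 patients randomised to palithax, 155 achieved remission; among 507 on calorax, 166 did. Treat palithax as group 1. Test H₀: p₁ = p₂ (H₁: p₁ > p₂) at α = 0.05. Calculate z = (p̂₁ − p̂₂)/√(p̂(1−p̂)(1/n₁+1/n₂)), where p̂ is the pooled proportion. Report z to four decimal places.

z = 2.3472

p̂₁ = 155/384 = 0.403646, p̂₂ = 166/507 = 0.327416.
Pooled p̂ = (155+166)/(384+507) = 321/891 = 0.360269.
SE = √(0.230475 × 0.00457655) = 0.032477.
z = (0.403646 − 0.327416)/0.032477 = 0.076230/0.032477 = 2.3472.
p-value = P(Z > 2.347) ≈ 0.0095; since p < α = 0.05, reject H₀.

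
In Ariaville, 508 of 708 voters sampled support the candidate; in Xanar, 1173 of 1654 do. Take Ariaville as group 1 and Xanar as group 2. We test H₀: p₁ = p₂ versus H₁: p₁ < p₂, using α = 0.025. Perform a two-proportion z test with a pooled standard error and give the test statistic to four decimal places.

p̂₁ = 508/708 = 0.717514, p̂₂ = 1173/1654 = 0.709190.
Pooled p̂ = (508+1173)/(708+1654) = 1681/2362 = 0.711685.
SE = √(p̂(1−p̂)(1/n₁+1/n₂)) = √(0.711685·0.288315·0.00201702) = √(0.000413872) = 0.020344.
z = (0.717514 − 0.709190)/0.020344 = 0.008324/0.020344 = 0.4092.
p-value = P(Z < 0.409) ≈ 0.6588; since p > α = 0.025, fail to reject H₀.

z = 0.4092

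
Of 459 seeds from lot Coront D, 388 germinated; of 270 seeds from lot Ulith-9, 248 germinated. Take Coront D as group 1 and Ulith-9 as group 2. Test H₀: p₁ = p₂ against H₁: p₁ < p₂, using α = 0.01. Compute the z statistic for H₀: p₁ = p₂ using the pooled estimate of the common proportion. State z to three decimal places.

p̂₁ = 388/459 ≈ 0.845316, p̂₂ = 248/270 ≈ 0.918519.
Pooled p̂ = (388+248)/(459+270) = 636/729 = 0.872428.
SE = √(p̂(1−p̂)(1/n₁+1/n₂)) = √(0.872428·0.127572·0.00588235) = √(0.000654691) = 0.025587.
z = (0.845316 − 0.918519)/0.025587 = -0.073203/0.025587 = -2.861.
p-value = P(Z < -2.861) ≈ 0.0021. With α = 0.01, reject H₀.

z = -2.861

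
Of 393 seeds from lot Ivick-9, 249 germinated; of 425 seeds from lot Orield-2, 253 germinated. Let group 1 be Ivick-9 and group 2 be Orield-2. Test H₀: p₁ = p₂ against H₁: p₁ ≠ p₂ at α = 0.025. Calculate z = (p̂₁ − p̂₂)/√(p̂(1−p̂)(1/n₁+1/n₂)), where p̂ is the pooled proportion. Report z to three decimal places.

p̂₁ = 249/393 ≈ 0.63359, p̂₂ = 253/425 ≈ 0.59529.
Pooled p̂ = (249+253)/(393+425) = 502/818 = 0.61369.
SE = √(0.237074 × 0.00489747) = 0.03407.
z = (0.63359 − 0.59529)/0.03407 = 0.03830/0.03407 = 1.124.
p-value = 2·P(Z > 1.124) ≈ 0.2611. With α = 0.025, fail to reject H₀.

z = 1.124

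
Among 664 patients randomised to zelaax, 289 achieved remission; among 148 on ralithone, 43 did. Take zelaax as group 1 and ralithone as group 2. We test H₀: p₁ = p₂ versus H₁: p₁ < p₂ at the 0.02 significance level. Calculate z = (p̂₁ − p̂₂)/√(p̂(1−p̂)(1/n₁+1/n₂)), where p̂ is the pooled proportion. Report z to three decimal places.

p̂₁ = 289/664 ≈ 0.43524, p̂₂ = 43/148 ≈ 0.29054.
Pooled p̂ = (289+43)/(664+148) = 332/812 = 0.40887.
SE = √(p̂(1−p̂)(1/n₁+1/n₂)) = √(0.40887·0.59113·0.00826278) = √(0.00199707) = 0.04469.
z = (0.43524 − 0.29054)/0.04469 = 0.14470/0.04469 = 3.238.
p-value = P(Z < 3.238) ≈ 0.9994; since p > α = 0.02, fail to reject H₀.

z = 3.238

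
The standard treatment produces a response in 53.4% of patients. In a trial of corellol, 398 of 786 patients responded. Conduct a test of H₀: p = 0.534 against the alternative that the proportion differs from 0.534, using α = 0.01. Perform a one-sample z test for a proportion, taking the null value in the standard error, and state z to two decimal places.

p̂ = 398/786 = 0.5064.
Standard error under H₀: √(0.534×0.466/786) = 0.0178.
z = (0.5064 − 0.534)/0.0178 = -0.0276/0.0178 = -1.55.
p-value = 2·P(Z > 1.553) ≈ 0.1203; since p > α = 0.01, fail to reject H₀.

z = -1.55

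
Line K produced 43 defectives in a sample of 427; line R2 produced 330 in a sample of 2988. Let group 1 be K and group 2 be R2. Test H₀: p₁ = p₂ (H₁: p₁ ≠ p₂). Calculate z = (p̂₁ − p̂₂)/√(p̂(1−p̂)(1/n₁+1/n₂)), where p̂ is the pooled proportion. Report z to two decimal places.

p̂₁ = 43/427 ≈ 0.1007, p̂₂ = 330/2988 ≈ 0.1104.
Pooled p̂ = (43+330)/(427+2988) = 373/3415 = 0.1092.
SE = √(p̂(1−p̂)(1/n₁+1/n₂)) = √(0.1092·0.8908·0.00267659) = √(0.000260417) = 0.0161.
z = (0.1007 − 0.1104)/0.0161 = -0.0097/0.0161 = -0.60.
Two-sided p-value ≈ 2·Φ(−0.604) = 0.5462.

z = -0.60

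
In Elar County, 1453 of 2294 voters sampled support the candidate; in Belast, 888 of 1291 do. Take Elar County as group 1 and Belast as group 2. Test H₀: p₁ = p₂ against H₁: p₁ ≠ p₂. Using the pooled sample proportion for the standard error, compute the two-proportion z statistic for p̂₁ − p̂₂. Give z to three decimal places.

z = -3.288

p̂₁ = 1453/2294 = 0.63339, p̂₂ = 888/1291 = 0.68784.
Pooled p̂ = (1453+888)/(2294+1291) = 2341/3585 = 0.65300.
SE = √(p̂(1−p̂)(1/n₁+1/n₂)) = √(0.65300·0.34700·0.00121051) = √(0.000274292) = 0.01656.
z = (0.63339 − 0.68784)/0.01656 = -0.05445/0.01656 = -3.288.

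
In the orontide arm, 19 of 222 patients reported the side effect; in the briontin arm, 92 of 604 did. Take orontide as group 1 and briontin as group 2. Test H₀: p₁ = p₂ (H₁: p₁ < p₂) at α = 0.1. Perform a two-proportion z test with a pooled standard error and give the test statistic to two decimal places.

z = -2.49

p̂₁ = 19/222 ≈ 0.0856, p̂₂ = 92/604 ≈ 0.1523.
Pooled p̂ = (19+92)/(222+604) = 111/826 = 0.1344.
SE = √(p̂(1−p̂)(1/n₁+1/n₂)) = √(0.1344·0.8656·0.00616013) = √(0.000716571) = 0.0268.
z = (0.0856 − 0.1523)/0.0268 = -0.0667/0.0268 = -2.49.
p-value = P(Z < -2.493) ≈ 0.0063; since p < α = 0.1, reject H₀.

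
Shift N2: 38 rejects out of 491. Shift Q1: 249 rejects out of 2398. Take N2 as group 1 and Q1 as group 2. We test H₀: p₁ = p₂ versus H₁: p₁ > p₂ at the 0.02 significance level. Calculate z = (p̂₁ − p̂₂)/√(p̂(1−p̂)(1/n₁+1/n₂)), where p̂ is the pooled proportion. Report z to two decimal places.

z = -1.78

p̂₁ = 38/491 ≈ 0.0774, p̂₂ = 249/2398 ≈ 0.1038.
Pooled p̂ = (38+249)/(491+2398) = 287/2889 = 0.0993.
SE = √(p̂(1−p̂)(1/n₁+1/n₂)) = √(0.0993·0.9007·0.00245367) = √(0.000219539) = 0.0148.
z = (0.0774 − 0.1038)/0.0148 = -0.0264/0.0148 = -1.78.
p-value = P(Z > -1.785) ≈ 0.9628, so at α = 0.02 we fail to reject H₀.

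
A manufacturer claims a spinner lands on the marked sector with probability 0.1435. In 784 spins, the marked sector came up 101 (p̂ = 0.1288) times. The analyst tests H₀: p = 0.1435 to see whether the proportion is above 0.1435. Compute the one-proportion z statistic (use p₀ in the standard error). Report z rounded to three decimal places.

z = -1.172

p̂ = 101/784 ≈ 0.12883.
SE = √(p₀(1−p₀)/n) = √(0.12291/784) = 0.01252.
z = (0.12883 − 0.1435)/0.01252 = -0.01467/0.01252 = -1.172.
p-value = P(Z > -1.172) ≈ 0.8794.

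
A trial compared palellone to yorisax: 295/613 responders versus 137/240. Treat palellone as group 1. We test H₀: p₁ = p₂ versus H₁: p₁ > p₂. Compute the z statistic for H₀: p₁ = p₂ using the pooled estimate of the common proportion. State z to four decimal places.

p̂₁ = 295/613 ≈ 0.481240, p̂₂ = 137/240 ≈ 0.570833.
Pooled p̂ = (295+137)/(613+240) = 432/853 = 0.506448.
SE = √(p̂(1−p̂)(1/n₁+1/n₂)) = √(0.506448·0.493552·0.00579799) = √(0.00144926) = 0.038069.
z = (0.481240 − 0.570833)/0.038069 = -0.089593/0.038069 = -2.3534.

z = -2.3534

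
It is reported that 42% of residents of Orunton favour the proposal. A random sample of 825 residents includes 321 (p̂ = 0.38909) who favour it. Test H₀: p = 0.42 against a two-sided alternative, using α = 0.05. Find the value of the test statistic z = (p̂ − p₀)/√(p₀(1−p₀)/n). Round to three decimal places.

p̂ = 321/825 = 0.38909.
Standard error under H₀: √(0.42×0.58/825) = 0.01718.
z = (0.38909 − 0.42)/0.01718 = -0.03091/0.01718 = -1.799.
p-value = 2·P(Z > 1.799) ≈ 0.0721, so at α = 0.05 we fail to reject H₀.

z = -1.799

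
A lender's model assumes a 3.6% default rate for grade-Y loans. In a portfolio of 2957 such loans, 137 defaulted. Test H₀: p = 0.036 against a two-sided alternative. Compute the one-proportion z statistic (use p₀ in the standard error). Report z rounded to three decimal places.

p̂ = 137/2957 = 0.0463307.
Standard error under H₀: √(0.036×0.964/2957) = 0.0034258.
z = (0.0463307 − 0.036)/0.0034258 = 0.0103307/0.0034258 = 3.016.
Two-sided p-value ≈ 2·Φ(−3.016) = 0.0026.

z = 3.016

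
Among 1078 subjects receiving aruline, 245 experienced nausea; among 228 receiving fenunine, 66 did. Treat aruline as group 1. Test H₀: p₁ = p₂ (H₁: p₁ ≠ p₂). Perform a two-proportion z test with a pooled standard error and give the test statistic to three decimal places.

z = -2.003

p̂₁ = 245/1078 ≈ 0.22727, p̂₂ = 66/228 ≈ 0.28947.
Pooled p̂ = (245+66)/(1078+228) = 311/1306 = 0.23813.
SE = √(0.181425 × 0.00531361) = 0.03105.
z = (0.22727 − 0.28947)/0.03105 = -0.06220/0.03105 = -2.003.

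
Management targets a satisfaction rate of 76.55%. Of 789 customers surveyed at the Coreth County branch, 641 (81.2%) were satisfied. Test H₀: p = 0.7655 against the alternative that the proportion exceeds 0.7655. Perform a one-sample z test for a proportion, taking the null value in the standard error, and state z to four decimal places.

z = 3.1107

p̂ = 641/789 = 0.8124208.
Under H₀, SE = √(0.7655·0.2345/789) = √(0.000227516) = 0.0150836.
z = (0.8124208 − 0.7655)/0.0150836 = 0.0469208/0.0150836 = 3.1107.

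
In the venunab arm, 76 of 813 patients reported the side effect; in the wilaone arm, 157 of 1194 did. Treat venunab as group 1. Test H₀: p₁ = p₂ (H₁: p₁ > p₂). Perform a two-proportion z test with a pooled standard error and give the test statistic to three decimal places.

p̂₁ = 76/813 = 0.093481, p̂₂ = 157/1194 = 0.131491.
Pooled p̂ = (76+157)/(813+1194) = 233/2007 = 0.116094.
SE = √(0.102616 × 0.00206753) = 0.014566.
z = (0.093481 − 0.131491)/0.014566 = -0.038010/0.014566 = -2.610.

z = -2.610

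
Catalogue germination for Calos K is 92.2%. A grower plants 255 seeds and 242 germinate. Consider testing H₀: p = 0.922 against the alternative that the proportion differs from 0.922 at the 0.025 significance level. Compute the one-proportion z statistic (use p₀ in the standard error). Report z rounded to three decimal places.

p̂ = 242/255 = 0.94902.
Under H₀, SE = √(0.922·0.078/255) = √(0.000282024) = 0.01679.
z = (0.94902 − 0.922)/0.01679 = 0.02702/0.01679 = 1.609.
Two-sided p-value ≈ 2·Φ(−1.609) = 0.1076. With α = 0.025, fail to reject H₀.

z = 1.609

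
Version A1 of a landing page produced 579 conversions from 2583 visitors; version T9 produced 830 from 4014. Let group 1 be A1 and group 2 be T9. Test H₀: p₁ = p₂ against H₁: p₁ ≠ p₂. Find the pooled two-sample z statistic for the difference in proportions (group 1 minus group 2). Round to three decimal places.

p̂₁ = 579/2583 = 0.22416, p̂₂ = 830/4014 = 0.20678.
Pooled p̂ = (579+830)/(2583+4014) = 1409/6597 = 0.21358.
SE = √(0.167965 × 0.000636275) = 0.01034.
z = (0.22416 − 0.20678)/0.01034 = 0.01738/0.01034 = 1.681.

z = 1.681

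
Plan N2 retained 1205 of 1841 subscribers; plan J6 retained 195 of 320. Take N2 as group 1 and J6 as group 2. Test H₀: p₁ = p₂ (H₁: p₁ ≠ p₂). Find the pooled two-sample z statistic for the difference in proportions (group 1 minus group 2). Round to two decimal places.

p̂₁ = 1205/1841 ≈ 0.6545, p̂₂ = 195/320 ≈ 0.6094.
Pooled p̂ = (1205+195)/(1841+320) = 1400/2161 = 0.6478.
SE = √(0.228141 × 0.00366818) = 0.0289.
z = (0.6545 − 0.6094)/0.0289 = 0.0451/0.0289 = 1.56.
Two-sided p-value ≈ 2·Φ(−1.561) = 0.1185.

z = 1.56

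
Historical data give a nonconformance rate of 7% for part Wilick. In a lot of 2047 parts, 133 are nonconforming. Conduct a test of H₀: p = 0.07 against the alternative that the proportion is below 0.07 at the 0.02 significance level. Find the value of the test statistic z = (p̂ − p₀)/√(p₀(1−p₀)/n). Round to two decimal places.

z = -0.89

p̂ = 133/2047 = 0.0650.
Under H₀, SE = √(0.07·0.93/2047) = √(3.18026e-05) = 0.0056.
z = (0.0650 − 0.07)/0.0056 = -0.0050/0.0056 = -0.89.
p-value = P(Z < -0.891) ≈ 0.1864. With α = 0.02, fail to reject H₀.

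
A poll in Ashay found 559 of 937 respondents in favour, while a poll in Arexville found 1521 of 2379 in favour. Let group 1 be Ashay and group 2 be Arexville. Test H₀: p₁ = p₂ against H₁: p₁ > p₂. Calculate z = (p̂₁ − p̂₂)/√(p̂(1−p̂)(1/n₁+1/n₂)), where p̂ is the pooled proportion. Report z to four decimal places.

p̂₁ = 559/937 = 0.596585, p̂₂ = 1521/2379 = 0.639344.
Pooled p̂ = (559+1521)/(937+2379) = 2080/3316 = 0.627262.
SE = √(0.233804 × 0.00148758) = 0.018649.
z = (0.596585 − 0.639344)/0.018649 = -0.042759/0.018649 = -2.2928.
p-value = P(Z > -2.293) ≈ 0.9891.

z = -2.2928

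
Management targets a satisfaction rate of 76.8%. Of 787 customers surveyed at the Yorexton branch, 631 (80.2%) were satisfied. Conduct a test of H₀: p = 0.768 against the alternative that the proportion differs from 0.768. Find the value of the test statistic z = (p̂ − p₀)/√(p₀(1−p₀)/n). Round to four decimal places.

p̂ = 631/787 = 0.8017789.
SE = √(p₀(1−p₀)/n) = √(0.17818/787) = 0.0150466.
z = (0.8017789 − 0.768)/0.0150466 = 0.0337789/0.0150466 = 2.2450.
Two-sided p-value ≈ 2·Φ(−2.245) = 0.0248.

z = 2.2450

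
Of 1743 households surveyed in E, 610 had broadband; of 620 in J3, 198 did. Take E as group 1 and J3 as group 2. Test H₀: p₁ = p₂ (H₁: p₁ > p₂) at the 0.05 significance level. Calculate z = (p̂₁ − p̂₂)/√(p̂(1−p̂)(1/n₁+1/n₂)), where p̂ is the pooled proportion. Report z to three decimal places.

p̂₁ = 610/1743 ≈ 0.349971, p̂₂ = 198/620 ≈ 0.319355.
Pooled p̂ = (610+198)/(1743+620) = 808/2363 = 0.341938.
SE = √(p̂(1−p̂)(1/n₁+1/n₂)) = √(0.341938·0.658062·0.00218663) = √(0.000492027) = 0.022182.
z = (0.349971 − 0.319355)/0.022182 = 0.030616/0.022182 = 1.380.
p-value = P(Z > 1.380) ≈ 0.0838. With α = 0.05, fail to reject H₀.

z = 1.380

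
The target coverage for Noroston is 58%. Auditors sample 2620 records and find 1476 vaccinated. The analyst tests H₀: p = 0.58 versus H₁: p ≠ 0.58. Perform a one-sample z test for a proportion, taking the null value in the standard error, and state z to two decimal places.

z = -1.73

p̂ = 1476/2620 ≈ 0.5634.
SE = √(p₀(1−p₀)/n) = √(0.2436/2620) = 0.0096.
z = (0.5634 − 0.58)/0.0096 = -0.0166/0.0096 = -1.73.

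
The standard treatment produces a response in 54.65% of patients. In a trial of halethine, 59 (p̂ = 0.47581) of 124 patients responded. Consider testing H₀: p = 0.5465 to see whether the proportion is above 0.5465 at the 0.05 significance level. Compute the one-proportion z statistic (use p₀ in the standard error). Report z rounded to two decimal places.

p̂ = 59/124 ≈ 0.4758.
Under H₀, SE = √(0.5465·0.4535/124) = √(0.00199869) = 0.0447.
z = (0.4758 − 0.5465)/0.0447 = -0.0707/0.0447 = -1.58.
p-value = P(Z > -1.581) ≈ 0.9431, so at α = 0.05 we fail to reject H₀.

z = -1.58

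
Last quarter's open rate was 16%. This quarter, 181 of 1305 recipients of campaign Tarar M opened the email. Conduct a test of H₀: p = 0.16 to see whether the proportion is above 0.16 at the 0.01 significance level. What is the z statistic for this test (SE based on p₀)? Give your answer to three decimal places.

z = -2.099

p̂ = 181/1305 = 0.13870.
Under H₀, SE = √(0.16·0.84/1305) = √(0.000102989) = 0.01015.
z = (0.13870 − 0.16)/0.01015 = -0.02130/0.01015 = -2.099.
p-value = P(Z > -2.099) ≈ 0.9821. With α = 0.01, fail to reject H₀.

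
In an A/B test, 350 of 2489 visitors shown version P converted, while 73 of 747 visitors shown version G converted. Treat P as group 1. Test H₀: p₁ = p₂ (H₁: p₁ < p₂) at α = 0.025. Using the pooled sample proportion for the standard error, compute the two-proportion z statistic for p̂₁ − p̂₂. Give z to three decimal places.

z = 3.050

p̂₁ = 350/2489 = 0.140619, p̂₂ = 73/747 = 0.097724.
Pooled p̂ = (350+73)/(2489+747) = 423/3236 = 0.130717.
SE = √(0.11363 × 0.00174046) = 0.014063.
z = (0.140619 − 0.097724)/0.014063 = 0.042895/0.014063 = 3.050.
p-value = P(Z < 3.050) ≈ 0.9989; since p > α = 0.025, fail to reject H₀.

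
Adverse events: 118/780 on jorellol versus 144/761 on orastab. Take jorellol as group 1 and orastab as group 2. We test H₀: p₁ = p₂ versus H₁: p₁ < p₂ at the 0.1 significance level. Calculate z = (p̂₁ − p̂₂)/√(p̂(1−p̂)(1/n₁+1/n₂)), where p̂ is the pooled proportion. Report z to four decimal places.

p̂₁ = 118/780 = 0.151282, p̂₂ = 144/761 = 0.189225.
Pooled p̂ = (118+144)/(780+761) = 262/1541 = 0.170019.
SE = √(0.141113 × 0.00259611) = 0.019140.
z = (0.151282 − 0.189225)/0.019140 = -0.037943/0.019140 = -1.9824.
p-value = P(Z < -1.982) ≈ 0.0237, so at α = 0.1 we reject H₀.

z = -1.9824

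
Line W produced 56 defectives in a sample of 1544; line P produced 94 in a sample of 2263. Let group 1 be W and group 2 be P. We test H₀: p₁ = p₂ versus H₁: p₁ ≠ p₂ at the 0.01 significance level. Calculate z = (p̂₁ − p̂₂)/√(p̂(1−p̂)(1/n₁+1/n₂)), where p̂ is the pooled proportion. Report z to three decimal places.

p̂₁ = 56/1544 ≈ 0.036269, p̂₂ = 94/2263 ≈ 0.041538.
Pooled p̂ = (56+94)/(1544+2263) = 150/3807 = 0.039401.
SE = √(0.0378487 × 0.00108956) = 0.006422.
z = (0.036269 − 0.041538)/0.006422 = -0.005269/0.006422 = -0.820.
p-value = 2·P(Z > 0.820) ≈ 0.4120, so at α = 0.01 we fail to reject H₀.

z = -0.820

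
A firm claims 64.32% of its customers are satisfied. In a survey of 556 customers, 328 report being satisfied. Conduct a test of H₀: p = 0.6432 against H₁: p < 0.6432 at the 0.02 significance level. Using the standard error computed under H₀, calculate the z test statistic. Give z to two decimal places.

p̂ = 328/556 ≈ 0.58993.
Under H₀, SE = √(0.6432·0.3568/556) = √(0.000412759) = 0.02032.
z = (0.58993 − 0.6432)/0.02032 = -0.05327/0.02032 = -2.62.
p-value = P(Z < -2.622) ≈ 0.0044; since p < α = 0.02, reject H₀.

z = -2.62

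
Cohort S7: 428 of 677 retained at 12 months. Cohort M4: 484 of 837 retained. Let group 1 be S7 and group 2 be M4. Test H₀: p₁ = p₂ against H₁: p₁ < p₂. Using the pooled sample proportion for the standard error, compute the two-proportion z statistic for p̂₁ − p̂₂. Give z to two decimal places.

p̂₁ = 428/677 ≈ 0.6322, p̂₂ = 484/837 ≈ 0.5783.
Pooled p̂ = (428+484)/(677+837) = 912/1514 = 0.6024.
SE = √(p̂(1−p̂)(1/n₁+1/n₂)) = √(0.6024·0.3976·0.00267185) = √(0.000639958) = 0.0253.
z = (0.6322 − 0.5783)/0.0253 = 0.0539/0.0253 = 2.13.
p-value = P(Z < 2.132) ≈ 0.9835.

z = 2.13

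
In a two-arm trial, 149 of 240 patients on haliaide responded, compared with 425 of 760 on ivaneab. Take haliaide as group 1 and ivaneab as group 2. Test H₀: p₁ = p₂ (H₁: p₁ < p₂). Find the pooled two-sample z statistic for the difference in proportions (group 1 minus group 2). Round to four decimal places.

z = 1.6830

p̂₁ = 149/240 = 0.620833, p̂₂ = 425/760 = 0.559211.
Pooled p̂ = (149+425)/(240+760) = 574/1000 = 0.574000.
SE = √(0.244524 × 0.00548246) = 0.036614.
z = (0.620833 − 0.559211)/0.036614 = 0.061622/0.036614 = 1.6830.
p-value = P(Z < 1.683) ≈ 0.9538.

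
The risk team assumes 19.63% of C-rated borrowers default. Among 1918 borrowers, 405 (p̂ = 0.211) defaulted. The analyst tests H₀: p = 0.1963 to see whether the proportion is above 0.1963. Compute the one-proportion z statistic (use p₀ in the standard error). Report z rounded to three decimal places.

p̂ = 405/1918 ≈ 0.21116.
Standard error under H₀: √(0.1963×0.8037/1918) = 0.00907.
z = (0.21116 − 0.1963)/0.00907 = 0.01486/0.00907 = 1.638.

z = 1.638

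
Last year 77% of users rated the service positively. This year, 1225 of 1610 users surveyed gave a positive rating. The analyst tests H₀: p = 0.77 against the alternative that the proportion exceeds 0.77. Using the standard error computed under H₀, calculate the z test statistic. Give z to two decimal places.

z = -0.87

p̂ = 1225/1610 ≈ 0.7609.
Under H₀, SE = √(0.77·0.23/1610) = √(0.00011) = 0.0105.
z = (0.7609 − 0.77)/0.0105 = -0.0091/0.0105 = -0.87.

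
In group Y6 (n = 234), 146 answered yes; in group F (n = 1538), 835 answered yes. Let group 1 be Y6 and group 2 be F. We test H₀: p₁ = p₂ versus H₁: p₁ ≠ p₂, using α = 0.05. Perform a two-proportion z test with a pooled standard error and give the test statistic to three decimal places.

p̂₁ = 146/234 = 0.62393, p̂₂ = 835/1538 = 0.54291.
Pooled p̂ = (146+835)/(234+1538) = 981/1772 = 0.55361.
SE = √(0.247126 × 0.0049237) = 0.03488.
z = (0.62393 − 0.54291)/0.03488 = 0.08102/0.03488 = 2.323.
Two-sided p-value ≈ 2·Φ(−2.323) = 0.0202. With α = 0.05, reject H₀.

z = 2.323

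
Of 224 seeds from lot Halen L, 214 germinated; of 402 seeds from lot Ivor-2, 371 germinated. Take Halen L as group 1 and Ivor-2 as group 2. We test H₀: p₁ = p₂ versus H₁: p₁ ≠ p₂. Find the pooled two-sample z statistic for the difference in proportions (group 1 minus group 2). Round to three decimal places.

z = 1.574

p̂₁ = 214/224 ≈ 0.95536, p̂₂ = 371/402 ≈ 0.92289.
Pooled p̂ = (214+371)/(224+402) = 585/626 = 0.93450.
SE = √(0.0612056 × 0.00695185) = 0.02063.
z = (0.95536 − 0.92289)/0.02063 = 0.03247/0.02063 = 1.574.
p-value = 2·P(Z > 1.574) ≈ 0.1154.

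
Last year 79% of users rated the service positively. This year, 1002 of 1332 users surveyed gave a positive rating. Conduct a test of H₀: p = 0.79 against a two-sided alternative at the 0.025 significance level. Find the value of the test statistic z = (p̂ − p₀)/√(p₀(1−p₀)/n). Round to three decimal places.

p̂ = 1002/1332 = 0.752252.
Standard error under H₀: √(0.79×0.21/1332) = 0.011160.
z = (0.752252 − 0.79)/0.011160 = -0.037748/0.011160 = -3.382.
p-value = 2·P(Z > 3.382) ≈ 0.0007, so at α = 0.025 we reject H₀.

z = -3.382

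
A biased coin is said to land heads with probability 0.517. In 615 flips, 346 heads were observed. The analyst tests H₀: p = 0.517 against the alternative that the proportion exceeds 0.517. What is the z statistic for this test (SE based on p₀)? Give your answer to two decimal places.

p̂ = 346/615 = 0.5626.
SE = √(p₀(1−p₀)/n) = √(0.24971/615) = 0.0202.
z = (0.5626 − 0.517)/0.0202 = 0.0456/0.0202 = 2.26.

z = 2.26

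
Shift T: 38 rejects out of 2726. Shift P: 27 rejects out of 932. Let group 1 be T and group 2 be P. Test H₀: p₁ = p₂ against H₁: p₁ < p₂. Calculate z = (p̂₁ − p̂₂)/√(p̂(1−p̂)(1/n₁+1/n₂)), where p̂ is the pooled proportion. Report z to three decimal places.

p̂₁ = 38/2726 ≈ 0.013940, p̂₂ = 27/932 ≈ 0.028970.
Pooled p̂ = (38+27)/(2726+932) = 65/3658 = 0.017769.
SE = √(0.0174535 × 0.0014398) = 0.005013.
z = (0.013940 − 0.028970)/0.005013 = -0.015030/0.005013 = -2.998.
p-value = P(Z < -2.998) ≈ 0.0014.

z = -2.998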